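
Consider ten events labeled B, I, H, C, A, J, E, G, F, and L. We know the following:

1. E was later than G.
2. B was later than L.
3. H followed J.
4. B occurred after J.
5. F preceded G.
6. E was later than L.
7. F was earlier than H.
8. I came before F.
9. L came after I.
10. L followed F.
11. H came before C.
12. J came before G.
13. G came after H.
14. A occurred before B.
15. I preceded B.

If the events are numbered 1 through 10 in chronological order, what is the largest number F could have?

4

F must come before B, C, E, G, H, and L — 6 events forced after it.
Everything else can be placed before F in some valid order, so F can sit as late as position 10 − 6 = 4.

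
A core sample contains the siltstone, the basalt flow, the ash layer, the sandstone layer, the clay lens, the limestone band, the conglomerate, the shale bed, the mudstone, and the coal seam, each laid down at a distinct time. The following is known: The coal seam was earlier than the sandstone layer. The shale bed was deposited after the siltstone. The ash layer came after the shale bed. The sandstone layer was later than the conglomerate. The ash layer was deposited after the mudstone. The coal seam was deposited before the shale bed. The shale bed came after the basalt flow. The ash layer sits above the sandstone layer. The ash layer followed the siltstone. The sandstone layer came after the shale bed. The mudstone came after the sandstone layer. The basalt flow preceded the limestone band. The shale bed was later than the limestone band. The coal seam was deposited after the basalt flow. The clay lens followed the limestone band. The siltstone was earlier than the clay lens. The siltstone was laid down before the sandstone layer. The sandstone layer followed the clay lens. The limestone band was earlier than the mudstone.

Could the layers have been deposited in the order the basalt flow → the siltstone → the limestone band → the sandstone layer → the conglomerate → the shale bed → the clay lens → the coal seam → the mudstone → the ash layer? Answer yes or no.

The constraints require the shale bed before the sandstone layer, but in the proposed sequence the sandstone layer appears ahead of the shale bed. That one violation is enough.

no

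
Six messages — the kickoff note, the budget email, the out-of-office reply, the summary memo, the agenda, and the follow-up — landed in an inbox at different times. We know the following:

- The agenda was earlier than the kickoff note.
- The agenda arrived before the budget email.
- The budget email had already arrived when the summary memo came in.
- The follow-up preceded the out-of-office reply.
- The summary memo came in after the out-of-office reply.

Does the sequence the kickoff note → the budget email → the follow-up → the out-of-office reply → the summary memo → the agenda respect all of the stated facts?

The constraints require the agenda before the budget email, but in the proposed sequence the budget email appears ahead of the agenda. That one violation is enough.

no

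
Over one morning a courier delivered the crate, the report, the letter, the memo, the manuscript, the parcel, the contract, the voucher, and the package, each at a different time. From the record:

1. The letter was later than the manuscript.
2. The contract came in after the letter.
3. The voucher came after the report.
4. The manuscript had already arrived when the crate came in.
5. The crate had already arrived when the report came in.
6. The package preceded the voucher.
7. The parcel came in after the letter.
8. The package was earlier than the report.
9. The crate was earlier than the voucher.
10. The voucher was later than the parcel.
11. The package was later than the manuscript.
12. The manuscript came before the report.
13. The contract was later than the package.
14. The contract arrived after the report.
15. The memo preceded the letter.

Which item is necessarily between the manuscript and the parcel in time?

Tracing the constraints gives the manuscript → the letter → the parcel, so the letter sits after the manuscript and before the parcel.
No other item is forced both after the manuscript and before the parcel.

the letter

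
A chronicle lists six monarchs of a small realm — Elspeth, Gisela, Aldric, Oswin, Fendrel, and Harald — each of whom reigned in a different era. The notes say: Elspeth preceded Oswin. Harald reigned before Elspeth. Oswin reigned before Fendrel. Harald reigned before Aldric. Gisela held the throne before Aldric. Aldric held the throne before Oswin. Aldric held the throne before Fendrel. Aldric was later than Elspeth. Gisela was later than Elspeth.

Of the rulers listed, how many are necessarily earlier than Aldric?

Directly stated before Aldric: Elspeth, Gisela, and Harald.
No chain forces Fendrel (or any of the others) ahead of Aldric.
That's Elspeth, Gisela, and Harald — 3 in all.

3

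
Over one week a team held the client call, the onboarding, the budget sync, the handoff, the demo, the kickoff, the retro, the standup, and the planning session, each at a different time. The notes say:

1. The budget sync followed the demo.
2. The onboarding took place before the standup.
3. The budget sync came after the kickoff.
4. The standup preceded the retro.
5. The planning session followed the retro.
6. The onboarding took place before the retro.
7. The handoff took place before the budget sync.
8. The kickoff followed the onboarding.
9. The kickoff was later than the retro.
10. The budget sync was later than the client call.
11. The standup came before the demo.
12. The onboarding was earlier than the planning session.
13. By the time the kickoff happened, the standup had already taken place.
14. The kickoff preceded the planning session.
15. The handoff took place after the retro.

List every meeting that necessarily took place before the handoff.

Directly stated before the handoff: the retro.
The onboarding reaches the handoff via the onboarding → the retro → the handoff.
The standup reaches the handoff via the standup → the retro → the handoff.

the onboarding, the retro, the standup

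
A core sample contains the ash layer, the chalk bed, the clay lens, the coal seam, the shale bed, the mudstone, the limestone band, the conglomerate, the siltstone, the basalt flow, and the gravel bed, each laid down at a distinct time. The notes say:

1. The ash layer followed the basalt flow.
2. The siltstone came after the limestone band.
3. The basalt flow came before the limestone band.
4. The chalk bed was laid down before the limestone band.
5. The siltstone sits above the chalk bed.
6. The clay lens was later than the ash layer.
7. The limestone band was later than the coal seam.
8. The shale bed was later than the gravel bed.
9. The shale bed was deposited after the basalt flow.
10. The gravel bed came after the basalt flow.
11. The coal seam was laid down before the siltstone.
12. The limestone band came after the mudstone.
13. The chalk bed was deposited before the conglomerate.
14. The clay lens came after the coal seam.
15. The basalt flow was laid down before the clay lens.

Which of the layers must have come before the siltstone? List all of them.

the basalt flow, the chalk bed, the coal seam, the limestone band, the mudstone

Directly stated before the siltstone: the chalk bed, the coal seam, and the limestone band.
The basalt flow reaches the siltstone via the basalt flow → the limestone band → the siltstone.
The mudstone reaches the siltstone via the mudstone → the limestone band → the siltstone.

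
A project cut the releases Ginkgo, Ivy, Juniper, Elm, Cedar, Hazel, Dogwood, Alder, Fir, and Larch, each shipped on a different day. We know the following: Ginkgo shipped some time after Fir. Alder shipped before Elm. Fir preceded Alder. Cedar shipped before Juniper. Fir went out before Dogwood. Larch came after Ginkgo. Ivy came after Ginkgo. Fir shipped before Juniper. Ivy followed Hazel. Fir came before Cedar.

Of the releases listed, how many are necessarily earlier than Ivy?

3

Directly stated before Ivy: Ginkgo and Hazel.
Fir reaches Ivy via Fir → Ginkgo → Ivy.
No chain forces Dogwood (or any of the others) ahead of Ivy.
That's Fir, Ginkgo, and Hazel — 3 in all.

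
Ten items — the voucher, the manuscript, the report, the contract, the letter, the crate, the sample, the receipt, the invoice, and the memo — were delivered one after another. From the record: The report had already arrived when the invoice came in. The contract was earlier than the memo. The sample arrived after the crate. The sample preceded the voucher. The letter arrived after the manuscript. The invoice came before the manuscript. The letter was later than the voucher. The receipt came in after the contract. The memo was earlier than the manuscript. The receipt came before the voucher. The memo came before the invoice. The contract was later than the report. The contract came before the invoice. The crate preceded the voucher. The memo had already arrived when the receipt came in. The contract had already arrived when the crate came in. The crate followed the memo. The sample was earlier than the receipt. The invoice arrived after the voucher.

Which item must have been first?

The report has a chain of constraints placing it before every other item, so the report must be first.

the report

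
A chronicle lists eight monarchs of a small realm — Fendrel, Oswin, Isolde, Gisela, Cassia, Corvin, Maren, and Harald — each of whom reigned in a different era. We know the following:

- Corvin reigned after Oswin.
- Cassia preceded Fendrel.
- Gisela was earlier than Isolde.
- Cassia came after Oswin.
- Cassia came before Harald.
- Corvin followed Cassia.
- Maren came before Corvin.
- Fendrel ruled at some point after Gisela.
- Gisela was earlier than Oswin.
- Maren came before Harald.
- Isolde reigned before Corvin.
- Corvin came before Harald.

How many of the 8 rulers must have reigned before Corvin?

5

Directly stated before Corvin: Cassia, Isolde, Maren, and Oswin.
Gisela reaches Corvin via Gisela → Isolde → Corvin.
That's Cassia, Gisela, Isolde, Maren, and Oswin — 5 in all.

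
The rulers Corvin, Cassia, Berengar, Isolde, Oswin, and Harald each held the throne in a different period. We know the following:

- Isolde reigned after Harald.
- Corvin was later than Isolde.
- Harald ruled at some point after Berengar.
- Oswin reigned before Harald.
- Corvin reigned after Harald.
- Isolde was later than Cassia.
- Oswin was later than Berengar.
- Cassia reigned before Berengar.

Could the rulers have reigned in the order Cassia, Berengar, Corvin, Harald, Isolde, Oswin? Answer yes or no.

The constraints require Oswin before Harald, but in the proposed sequence Harald appears ahead of Oswin. That one violation is enough.

no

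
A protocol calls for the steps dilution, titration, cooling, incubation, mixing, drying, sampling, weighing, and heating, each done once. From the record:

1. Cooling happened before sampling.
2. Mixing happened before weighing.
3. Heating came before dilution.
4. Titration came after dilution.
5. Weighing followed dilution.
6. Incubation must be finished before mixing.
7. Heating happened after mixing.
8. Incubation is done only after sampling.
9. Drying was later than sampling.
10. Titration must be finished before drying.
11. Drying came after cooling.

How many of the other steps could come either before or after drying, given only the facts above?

1

Forced before drying: cooling, dilution, heating, incubation, mixing, sampling, and titration.
That leaves weighing with no forced order relative to drying — 1.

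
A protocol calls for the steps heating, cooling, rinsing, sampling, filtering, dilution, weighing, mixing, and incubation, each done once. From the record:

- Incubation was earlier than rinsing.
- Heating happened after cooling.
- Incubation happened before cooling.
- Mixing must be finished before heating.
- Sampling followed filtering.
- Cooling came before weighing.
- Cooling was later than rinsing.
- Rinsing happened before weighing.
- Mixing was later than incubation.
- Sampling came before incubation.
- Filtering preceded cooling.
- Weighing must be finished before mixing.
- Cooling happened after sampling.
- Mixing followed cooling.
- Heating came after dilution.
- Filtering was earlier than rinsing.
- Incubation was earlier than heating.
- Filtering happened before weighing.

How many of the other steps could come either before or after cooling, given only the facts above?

1

Forced before cooling: filtering, incubation, rinsing, and sampling; forced after cooling: heating, mixing, and weighing.
That leaves dilution with no forced order relative to cooling — 1.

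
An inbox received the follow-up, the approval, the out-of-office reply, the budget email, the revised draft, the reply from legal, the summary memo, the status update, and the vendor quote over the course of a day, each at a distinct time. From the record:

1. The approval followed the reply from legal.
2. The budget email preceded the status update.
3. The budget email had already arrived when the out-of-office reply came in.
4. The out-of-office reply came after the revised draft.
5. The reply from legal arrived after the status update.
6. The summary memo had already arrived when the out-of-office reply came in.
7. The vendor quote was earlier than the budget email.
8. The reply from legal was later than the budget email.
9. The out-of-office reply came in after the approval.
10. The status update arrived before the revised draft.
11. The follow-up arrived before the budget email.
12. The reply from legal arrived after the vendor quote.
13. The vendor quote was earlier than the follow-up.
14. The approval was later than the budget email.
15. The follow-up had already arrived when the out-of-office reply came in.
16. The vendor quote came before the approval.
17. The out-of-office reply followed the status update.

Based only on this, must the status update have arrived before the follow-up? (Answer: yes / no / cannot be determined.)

no

Tracing the constraints gives the follow-up → the budget email → the status update, so the follow-up must come before the status update.
That means the status update cannot be before the follow-up.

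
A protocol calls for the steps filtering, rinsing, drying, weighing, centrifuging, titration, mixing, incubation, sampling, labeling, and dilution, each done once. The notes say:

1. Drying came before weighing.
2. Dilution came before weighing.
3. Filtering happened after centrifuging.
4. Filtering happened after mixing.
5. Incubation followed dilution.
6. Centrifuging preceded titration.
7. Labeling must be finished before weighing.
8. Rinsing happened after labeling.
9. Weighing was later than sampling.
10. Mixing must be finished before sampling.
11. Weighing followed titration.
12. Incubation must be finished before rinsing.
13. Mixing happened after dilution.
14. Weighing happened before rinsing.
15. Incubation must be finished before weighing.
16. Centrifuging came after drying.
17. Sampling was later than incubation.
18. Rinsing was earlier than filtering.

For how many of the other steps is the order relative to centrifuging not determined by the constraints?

5

Forced before centrifuging: drying; forced after centrifuging: filtering, rinsing, titration, and weighing.
That leaves dilution, incubation, labeling, mixing, and sampling with no forced order relative to centrifuging — 5.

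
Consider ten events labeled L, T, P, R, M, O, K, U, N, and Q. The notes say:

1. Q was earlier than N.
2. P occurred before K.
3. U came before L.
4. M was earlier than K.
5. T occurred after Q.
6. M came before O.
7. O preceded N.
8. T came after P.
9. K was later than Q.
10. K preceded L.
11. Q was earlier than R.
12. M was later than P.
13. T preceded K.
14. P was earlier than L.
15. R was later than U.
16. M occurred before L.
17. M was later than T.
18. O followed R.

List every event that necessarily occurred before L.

Directly stated before L: K, M, P, and U.
Q reaches L via Q → K → L.
T reaches L via T → K → L.

K, M, P, Q, T, U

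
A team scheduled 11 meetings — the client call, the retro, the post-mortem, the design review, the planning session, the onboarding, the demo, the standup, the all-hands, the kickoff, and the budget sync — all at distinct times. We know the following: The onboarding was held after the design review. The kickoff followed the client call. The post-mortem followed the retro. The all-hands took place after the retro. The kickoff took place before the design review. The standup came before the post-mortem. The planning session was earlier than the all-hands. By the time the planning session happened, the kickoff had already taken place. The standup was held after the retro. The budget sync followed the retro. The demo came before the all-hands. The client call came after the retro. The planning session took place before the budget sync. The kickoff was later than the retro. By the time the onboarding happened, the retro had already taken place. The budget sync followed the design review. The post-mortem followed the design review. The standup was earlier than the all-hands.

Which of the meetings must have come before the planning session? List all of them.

the client call, the kickoff, the retro

Directly stated before the planning session: the kickoff.
The client call reaches the planning session via the client call → the kickoff → the planning session.
The retro reaches the planning session via the retro → the kickoff → the planning session.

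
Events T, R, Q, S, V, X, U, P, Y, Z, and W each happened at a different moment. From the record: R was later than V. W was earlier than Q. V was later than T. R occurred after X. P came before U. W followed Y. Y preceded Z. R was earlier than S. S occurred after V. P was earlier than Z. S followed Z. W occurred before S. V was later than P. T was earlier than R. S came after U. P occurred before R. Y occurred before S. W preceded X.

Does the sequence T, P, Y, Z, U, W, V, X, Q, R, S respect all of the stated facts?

yes

Check each stated constraint against the proposed order — e.g. Y is ahead of S; T is ahead of R. Every pair is in the required order; nothing is violated.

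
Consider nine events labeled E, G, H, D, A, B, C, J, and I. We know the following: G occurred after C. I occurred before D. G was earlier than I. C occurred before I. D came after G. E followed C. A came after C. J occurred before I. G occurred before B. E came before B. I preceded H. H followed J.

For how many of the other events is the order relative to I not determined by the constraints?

Forced before I: C, G, and J; forced after I: D and H.
That leaves A, B, and E with no forced order relative to I — 3.

3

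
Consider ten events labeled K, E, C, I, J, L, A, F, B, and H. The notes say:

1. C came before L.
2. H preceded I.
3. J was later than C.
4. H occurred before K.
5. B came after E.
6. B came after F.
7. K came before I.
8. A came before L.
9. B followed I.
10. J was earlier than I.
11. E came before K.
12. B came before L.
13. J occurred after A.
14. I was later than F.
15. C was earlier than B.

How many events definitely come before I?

Directly stated before I: F, H, J, and K.
A reaches I via A → J → I.
C reaches I via C → J → I.
E reaches I via E → K → I.
That's A, C, E, F, H, J, and K — 7 in all.

7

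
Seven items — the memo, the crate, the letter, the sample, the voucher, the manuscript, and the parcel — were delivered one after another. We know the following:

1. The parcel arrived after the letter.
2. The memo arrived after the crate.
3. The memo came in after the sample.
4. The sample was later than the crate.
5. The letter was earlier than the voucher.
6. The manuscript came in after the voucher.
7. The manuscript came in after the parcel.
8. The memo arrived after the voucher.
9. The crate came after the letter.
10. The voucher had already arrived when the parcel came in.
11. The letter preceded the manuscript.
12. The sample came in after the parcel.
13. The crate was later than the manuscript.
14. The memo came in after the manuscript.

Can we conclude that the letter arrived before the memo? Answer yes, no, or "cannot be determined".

yes

Chain the constraints: the letter → the manuscript → the memo. Each link is directly stated, so the letter comes before the memo.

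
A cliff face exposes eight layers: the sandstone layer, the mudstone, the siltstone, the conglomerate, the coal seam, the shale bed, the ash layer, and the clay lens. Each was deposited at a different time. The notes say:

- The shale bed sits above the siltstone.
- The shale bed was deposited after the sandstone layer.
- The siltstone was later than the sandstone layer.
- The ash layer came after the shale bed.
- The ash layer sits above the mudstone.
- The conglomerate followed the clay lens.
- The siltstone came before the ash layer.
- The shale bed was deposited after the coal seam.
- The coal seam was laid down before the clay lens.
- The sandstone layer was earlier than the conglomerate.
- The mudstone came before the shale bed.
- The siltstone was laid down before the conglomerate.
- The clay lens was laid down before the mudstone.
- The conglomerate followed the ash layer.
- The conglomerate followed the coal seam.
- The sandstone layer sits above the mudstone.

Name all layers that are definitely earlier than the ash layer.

the clay lens, the coal seam, the mudstone, the sandstone layer, the shale bed, the siltstone

Directly stated before the ash layer: the mudstone, the shale bed, and the siltstone.
The clay lens reaches the ash layer via the clay lens → the mudstone → the ash layer.
The coal seam reaches the ash layer via the coal seam → the shale bed → the ash layer.
The sandstone layer reaches the ash layer via the sandstone layer → the siltstone → the ash layer.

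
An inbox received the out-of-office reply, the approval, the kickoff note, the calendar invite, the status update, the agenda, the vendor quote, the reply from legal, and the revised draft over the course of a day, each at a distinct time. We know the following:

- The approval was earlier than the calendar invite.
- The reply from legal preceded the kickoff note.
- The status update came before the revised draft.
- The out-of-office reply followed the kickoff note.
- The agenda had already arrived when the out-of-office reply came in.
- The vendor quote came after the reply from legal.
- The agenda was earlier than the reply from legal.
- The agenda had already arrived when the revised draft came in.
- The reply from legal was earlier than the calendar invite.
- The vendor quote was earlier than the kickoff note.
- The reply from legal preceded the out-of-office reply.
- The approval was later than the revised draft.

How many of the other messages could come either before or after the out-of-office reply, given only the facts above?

4

Forced before the out-of-office reply: the agenda, the kickoff note, the reply from legal, and the vendor quote.
That leaves the approval, the calendar invite, the revised draft, and the status update with no forced order relative to the out-of-office reply — 4.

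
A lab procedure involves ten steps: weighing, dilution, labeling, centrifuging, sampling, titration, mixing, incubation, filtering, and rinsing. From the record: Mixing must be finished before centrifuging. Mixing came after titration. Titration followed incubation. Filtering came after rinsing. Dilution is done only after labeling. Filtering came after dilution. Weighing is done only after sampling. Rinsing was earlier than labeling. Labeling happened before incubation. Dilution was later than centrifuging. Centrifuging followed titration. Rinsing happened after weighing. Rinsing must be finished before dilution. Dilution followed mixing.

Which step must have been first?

sampling

Sampling has a chain of constraints placing it before every other step, so sampling must be first.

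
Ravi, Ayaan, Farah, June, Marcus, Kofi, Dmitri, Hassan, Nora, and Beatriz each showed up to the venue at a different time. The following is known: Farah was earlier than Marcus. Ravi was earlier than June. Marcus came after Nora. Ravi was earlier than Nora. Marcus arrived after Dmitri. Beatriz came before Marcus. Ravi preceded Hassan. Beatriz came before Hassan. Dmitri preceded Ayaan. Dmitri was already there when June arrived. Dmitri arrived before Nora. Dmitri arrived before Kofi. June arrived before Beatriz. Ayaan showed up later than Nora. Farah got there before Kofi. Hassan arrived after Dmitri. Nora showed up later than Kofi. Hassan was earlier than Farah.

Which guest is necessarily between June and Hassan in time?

Tracing the constraints gives June → Beatriz → Hassan, so Beatriz sits after June and before Hassan.
No other guest is forced both after June and before Hassan.

Beatriz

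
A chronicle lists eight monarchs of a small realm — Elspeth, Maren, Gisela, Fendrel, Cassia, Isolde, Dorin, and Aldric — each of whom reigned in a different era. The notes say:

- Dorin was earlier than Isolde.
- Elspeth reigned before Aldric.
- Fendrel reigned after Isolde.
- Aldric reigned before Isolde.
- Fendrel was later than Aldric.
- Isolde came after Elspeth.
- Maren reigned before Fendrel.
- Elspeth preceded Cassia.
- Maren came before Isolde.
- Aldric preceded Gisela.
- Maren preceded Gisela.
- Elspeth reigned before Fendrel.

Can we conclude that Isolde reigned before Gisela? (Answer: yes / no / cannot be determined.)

No chain of stated constraints runs from Isolde to Gisela, and none runs from Gisela to Isolde either.
So the relative order of Isolde and Gisela is not fixed by the given facts.

cannot be determined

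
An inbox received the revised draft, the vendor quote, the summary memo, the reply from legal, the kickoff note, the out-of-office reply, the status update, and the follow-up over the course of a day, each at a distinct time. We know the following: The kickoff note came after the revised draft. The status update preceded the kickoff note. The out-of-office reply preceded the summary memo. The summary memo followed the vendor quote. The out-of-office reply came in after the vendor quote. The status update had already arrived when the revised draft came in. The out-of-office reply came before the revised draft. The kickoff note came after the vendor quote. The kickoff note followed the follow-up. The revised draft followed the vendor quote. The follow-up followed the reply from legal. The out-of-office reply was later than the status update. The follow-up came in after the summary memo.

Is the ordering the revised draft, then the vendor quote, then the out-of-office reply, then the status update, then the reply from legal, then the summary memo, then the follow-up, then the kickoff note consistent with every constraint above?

The constraints require the vendor quote before the revised draft, but in the proposed sequence the revised draft appears ahead of the vendor quote. That one violation is enough.

no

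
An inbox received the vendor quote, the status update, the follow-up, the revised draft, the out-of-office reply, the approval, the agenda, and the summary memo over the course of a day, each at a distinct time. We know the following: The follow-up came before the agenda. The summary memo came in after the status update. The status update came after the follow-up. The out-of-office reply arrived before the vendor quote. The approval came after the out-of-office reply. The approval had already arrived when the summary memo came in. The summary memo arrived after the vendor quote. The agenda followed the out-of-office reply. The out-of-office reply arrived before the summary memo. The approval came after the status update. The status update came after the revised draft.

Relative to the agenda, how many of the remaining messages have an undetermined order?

Forced before the agenda: the follow-up and the out-of-office reply.
That leaves the approval, the revised draft, the status update, the summary memo, and the vendor quote with no forced order relative to the agenda — 5.

5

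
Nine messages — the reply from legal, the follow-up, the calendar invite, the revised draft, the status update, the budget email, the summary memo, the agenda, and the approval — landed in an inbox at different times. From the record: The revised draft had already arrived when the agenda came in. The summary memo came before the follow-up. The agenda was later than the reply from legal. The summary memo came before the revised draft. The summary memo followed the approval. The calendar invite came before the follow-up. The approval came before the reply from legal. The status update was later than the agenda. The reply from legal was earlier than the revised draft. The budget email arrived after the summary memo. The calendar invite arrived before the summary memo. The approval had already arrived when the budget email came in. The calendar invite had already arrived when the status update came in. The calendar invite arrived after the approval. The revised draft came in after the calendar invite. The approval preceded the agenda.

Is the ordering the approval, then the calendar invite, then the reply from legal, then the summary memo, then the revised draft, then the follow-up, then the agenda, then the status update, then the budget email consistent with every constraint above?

Check each stated constraint against the proposed order — e.g. the calendar invite is ahead of the status update; the approval is ahead of the budget email. Every pair is in the required order; nothing is violated.

yes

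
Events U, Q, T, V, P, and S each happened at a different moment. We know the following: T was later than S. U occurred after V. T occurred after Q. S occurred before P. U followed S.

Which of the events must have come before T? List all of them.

Q, S

Directly stated before T: Q and S.
No chain forces U (or any of the others) ahead of T.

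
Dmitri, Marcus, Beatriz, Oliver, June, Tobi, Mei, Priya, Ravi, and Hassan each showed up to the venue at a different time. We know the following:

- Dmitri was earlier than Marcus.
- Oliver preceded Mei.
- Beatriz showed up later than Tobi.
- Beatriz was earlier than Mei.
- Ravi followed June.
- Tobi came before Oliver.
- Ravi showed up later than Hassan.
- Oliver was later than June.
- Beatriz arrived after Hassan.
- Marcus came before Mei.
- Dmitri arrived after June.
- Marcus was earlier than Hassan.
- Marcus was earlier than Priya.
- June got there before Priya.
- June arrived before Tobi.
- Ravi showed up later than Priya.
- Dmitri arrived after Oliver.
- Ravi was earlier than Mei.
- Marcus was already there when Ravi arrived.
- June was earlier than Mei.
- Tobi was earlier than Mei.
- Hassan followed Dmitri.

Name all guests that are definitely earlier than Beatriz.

Dmitri, Hassan, June, Marcus, Oliver, Tobi

Directly stated before Beatriz: Hassan and Tobi.
Dmitri reaches Beatriz via Dmitri → Hassan → Beatriz.
June reaches Beatriz via June → Tobi → Beatriz.
Marcus reaches Beatriz via Marcus → Hassan → Beatriz.
Likewise Oliver reaches Beatriz by chaining the stated constraints.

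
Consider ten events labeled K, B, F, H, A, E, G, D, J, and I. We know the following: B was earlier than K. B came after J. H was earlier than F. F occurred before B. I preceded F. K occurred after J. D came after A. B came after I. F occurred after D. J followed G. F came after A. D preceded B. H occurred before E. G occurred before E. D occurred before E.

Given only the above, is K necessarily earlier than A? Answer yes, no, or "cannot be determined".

Tracing the constraints gives A → D → B → K, so A must come before K.
That means K cannot be before A.

no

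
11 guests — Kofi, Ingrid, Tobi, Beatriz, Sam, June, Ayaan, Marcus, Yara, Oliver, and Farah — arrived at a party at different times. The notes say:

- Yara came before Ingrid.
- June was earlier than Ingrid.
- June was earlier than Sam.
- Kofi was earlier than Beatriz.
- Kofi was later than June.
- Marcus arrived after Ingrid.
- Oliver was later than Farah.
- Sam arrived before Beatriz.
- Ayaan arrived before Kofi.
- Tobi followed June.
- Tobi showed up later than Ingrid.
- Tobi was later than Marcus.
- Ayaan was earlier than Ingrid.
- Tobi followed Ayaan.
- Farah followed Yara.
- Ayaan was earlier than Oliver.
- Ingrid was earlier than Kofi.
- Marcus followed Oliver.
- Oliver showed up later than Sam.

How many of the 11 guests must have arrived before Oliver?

5

Directly stated before Oliver: Ayaan, Farah, and Sam.
June reaches Oliver via June → Sam → Oliver.
Yara reaches Oliver via Yara → Farah → Oliver.
That's Ayaan, Farah, June, Sam, and Yara — 5 in all.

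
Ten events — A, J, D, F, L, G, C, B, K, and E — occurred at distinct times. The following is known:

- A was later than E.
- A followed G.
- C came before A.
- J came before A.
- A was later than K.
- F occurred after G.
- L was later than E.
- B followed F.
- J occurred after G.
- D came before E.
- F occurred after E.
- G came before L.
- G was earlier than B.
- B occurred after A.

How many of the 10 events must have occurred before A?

Directly stated before A: C, E, G, J, and K.
D reaches A via D → E → A.
No chain forces F (or any of the others) ahead of A.
That's C, D, E, G, J, and K — 6 in all.

6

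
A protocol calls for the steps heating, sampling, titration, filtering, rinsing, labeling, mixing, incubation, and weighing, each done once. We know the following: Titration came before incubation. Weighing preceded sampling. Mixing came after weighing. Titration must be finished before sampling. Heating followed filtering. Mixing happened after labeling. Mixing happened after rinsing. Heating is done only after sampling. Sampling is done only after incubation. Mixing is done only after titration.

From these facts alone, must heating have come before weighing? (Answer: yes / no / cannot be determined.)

no

Tracing the constraints gives weighing → sampling → heating, so weighing must come before heating.
That means heating cannot be before weighing.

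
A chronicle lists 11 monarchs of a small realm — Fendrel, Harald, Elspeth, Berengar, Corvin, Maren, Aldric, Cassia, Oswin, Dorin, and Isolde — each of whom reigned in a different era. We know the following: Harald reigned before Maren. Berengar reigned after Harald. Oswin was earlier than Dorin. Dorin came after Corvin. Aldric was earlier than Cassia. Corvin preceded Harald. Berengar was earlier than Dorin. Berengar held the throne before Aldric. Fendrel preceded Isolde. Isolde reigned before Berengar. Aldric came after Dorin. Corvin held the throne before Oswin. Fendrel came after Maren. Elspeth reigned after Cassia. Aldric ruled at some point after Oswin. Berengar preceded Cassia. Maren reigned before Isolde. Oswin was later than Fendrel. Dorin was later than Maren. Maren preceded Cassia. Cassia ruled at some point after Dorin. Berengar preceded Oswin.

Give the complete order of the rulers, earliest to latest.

Corvin, Harald, Maren, Fendrel, Isolde, Berengar, Oswin, Dorin, Aldric, Cassia, Elspeth

The constraints fix every adjacent pair, so only one ordering works:
Corvin → Harald → Maren → Fendrel → Isolde → Berengar → Oswin → Dorin → Aldric → Cassia → Elspeth.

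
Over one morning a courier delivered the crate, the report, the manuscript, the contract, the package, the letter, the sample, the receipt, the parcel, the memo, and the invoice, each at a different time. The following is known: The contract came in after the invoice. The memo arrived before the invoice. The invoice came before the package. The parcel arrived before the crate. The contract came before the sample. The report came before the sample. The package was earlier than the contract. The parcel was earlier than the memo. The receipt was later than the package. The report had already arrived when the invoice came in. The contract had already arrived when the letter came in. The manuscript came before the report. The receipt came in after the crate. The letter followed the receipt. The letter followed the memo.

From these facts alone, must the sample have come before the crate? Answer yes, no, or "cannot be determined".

No chain of stated constraints runs from the sample to the crate, and none runs from the crate to the sample either.
So the relative order of the sample and the crate is not fixed by the given facts.

cannot be determined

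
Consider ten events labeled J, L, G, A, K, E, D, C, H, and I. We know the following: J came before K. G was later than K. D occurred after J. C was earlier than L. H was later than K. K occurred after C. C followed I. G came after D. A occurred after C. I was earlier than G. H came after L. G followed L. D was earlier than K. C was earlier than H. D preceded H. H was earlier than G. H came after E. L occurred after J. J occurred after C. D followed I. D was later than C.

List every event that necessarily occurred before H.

Directly stated before H: C, D, E, K, and L.
I reaches H via I → C → H.
J reaches H via J → D → H.
No chain forces G (or any of the others) ahead of H.

C, D, E, I, J, K, L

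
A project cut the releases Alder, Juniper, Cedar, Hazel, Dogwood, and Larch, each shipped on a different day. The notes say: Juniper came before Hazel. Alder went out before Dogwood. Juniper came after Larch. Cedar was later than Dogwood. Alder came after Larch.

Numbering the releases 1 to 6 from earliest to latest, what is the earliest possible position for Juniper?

Larch must come before Juniper — 1 forced predecessor.
Nothing else is forced ahead of Juniper, so its earliest slot is position 1 + 1 = 2.

2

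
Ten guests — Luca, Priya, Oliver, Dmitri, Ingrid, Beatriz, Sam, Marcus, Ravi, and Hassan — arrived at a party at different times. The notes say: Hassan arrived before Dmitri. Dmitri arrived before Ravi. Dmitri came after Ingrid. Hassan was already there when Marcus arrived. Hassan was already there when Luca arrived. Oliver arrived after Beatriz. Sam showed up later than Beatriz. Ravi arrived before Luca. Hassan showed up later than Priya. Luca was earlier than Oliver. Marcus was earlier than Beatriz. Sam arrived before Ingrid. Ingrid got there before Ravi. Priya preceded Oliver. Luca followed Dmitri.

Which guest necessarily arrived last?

Every other guest has a chain of constraints placing them before Oliver, so Oliver is last.

Oliver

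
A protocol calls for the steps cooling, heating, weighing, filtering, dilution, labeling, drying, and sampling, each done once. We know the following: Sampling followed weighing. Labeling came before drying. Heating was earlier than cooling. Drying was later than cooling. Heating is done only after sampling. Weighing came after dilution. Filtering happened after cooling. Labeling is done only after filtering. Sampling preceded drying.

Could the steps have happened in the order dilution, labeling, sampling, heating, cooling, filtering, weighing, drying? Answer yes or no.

no

The constraints require weighing before sampling, but in the proposed sequence sampling appears ahead of weighing. That one violation is enough.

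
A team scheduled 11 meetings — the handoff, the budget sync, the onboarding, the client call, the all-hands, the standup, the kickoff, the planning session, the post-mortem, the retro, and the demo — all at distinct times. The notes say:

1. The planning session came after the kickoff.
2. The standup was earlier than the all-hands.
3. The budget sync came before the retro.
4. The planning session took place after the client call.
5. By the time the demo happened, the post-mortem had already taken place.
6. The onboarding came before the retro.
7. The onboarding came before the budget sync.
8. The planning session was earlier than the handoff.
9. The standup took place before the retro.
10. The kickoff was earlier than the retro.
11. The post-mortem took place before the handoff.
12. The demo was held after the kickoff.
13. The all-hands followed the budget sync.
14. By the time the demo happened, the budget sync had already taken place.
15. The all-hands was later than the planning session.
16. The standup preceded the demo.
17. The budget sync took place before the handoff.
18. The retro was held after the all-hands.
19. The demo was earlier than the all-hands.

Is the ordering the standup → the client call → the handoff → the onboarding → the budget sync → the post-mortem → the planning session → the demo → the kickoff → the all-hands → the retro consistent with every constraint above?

no

The constraints require the post-mortem before the handoff, but in the proposed sequence the handoff appears ahead of the post-mortem. That one violation is enough.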